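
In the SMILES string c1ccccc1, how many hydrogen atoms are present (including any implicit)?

6

Hydrogens are implicit in SMILES; fill each atom to its normal valence:
  6 × C (aromatic): 1 H each → 6
  Total hydrogens = 6.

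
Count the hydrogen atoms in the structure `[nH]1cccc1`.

Hydrogens are implicit in SMILES; fill each atom to its normal valence:
  4 × C (aromatic): 1 H each → 4
  1 × N (aromatic): 1 H
  Total hydrogens = 5.

5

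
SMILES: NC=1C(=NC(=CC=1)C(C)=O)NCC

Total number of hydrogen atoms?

13

Hydrogens are implicit in SMILES; fill each atom to its normal valence:
  3 × C (aromatic): no H
  2 × C: 3 H each → 6
  2 × C (aromatic): 1 H each → 2
  1 × C: 2 H
  1 × C: no H
  1 × N: 2 H
  1 × N: 1 H
  1 × N (aromatic): no H
  1 × O: no H
  Total hydrogens = 13.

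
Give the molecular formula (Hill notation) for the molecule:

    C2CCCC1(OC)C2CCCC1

C11H20O

Heavy atoms from the SMILES: 11 C, 1 O.
Implicit hydrogens by atom environment:
  8 × C: 2 H each → 16
  1 × C: 3 H
  1 × C: 1 H
  1 × C: no H
  1 × O: no H
  Total hydrogens = 20.
Molecular formula: C11H20O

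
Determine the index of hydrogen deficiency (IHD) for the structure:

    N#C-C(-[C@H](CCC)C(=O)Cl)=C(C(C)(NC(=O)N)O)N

Molecular formula from the SMILES: C11H17ClN4O3.
DoU = (2C + 2 + N − H − X)/2 = (2·11 + 2 + 4 − 17 − 1)/2 = 10/2 = 5.
(Structurally: 0 ring(s) + 5 π bond(s) = 5.)

5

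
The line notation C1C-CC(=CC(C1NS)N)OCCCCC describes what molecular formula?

Heavy atoms from the SMILES: 12 C, 2 N, 1 O, 1 S.
Implicit hydrogens by atom environment:
  7 × C: 2 H each → 14
  3 × C: 1 H each → 3
  1 × C: 3 H
  1 × C: no H
  1 × N: 2 H
  1 × N: 1 H
  1 × O: no H
  1 × S: 1 H
  Total hydrogens = 24.
Molecular formula: C12H24N2OS

C12H24N2OS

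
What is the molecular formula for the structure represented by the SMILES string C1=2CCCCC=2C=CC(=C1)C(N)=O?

C11H13NO

Heavy atoms from the SMILES: 11 C, 1 N, 1 O.
Implicit hydrogens by atom environment:
  4 × C: 2 H each → 8
  3 × C (aromatic): 1 H each → 3
  3 × C (aromatic): no H
  1 × C: no H
  1 × N: 2 H
  1 × O: no H
  Total hydrogens = 13.
Molecular formula: C11H13NO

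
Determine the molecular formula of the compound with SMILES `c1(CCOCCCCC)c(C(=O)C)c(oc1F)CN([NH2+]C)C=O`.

Heavy atoms from the SMILES: 16 C, 1 F, 2 N, 4 O.
Implicit hydrogens by atom environment:
  7 × C: 2 H each → 14
  4 × C (aromatic): no H
  3 × C: 3 H each → 9
  3 × O: no H
  1 × C: 1 H
  1 × C: no H
  1 × F: no H
  1 × N (charge +1): 2 H
  1 × N: no H
  1 × O (aromatic): no H
  Total hydrogens = 26.
Net charge +1.
Molecular formula: C16H26FN2O4+

C16H26FN2O4+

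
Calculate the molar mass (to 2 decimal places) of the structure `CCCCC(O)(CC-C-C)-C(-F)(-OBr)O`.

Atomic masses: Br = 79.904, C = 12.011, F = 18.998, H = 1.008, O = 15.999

287.17

Molecular formula: C10H20BrFO3.
M = 1×79.904 + 10×12.011 + 1×18.998 + 20×1.008 + 3×15.999 = 287.17 g/mol.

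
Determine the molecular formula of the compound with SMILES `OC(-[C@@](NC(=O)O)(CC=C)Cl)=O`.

Heavy atoms from the SMILES: 6 C, 1 Cl, 1 N, 4 O.
Implicit hydrogens by atom environment:
  3 × C: no H
  2 × C: 2 H each → 4
  2 × O: 1 H each → 2
  2 × O: no H
  1 × C: 1 H
  1 × Cl: no H
  1 × N: 1 H
  Total hydrogens = 8.
Molecular formula: C6H8ClNO4

C6H8ClNO4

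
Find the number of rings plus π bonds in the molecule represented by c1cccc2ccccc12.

7

Molecular formula from the SMILES: C10H8.
DoU = (2C + 2 + N − H − X)/2 = (2·10 + 2 + 0 − 8 − 0)/2 = 14/2 = 7.
(Structurally: 2 ring(s) + 5 π bond(s) = 7.)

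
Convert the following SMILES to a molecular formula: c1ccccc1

Heavy atoms from the SMILES: 6 C.
Implicit hydrogens by atom environment:
  6 × C (aromatic): 1 H each → 6
  Total hydrogens = 6.
Molecular formula: C6H6

C6H6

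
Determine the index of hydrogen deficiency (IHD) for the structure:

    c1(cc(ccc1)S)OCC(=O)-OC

Molecular formula from the SMILES: C9H10O3S.
DoU = (2C + 2 + N − H − X)/2 = (2·9 + 2 + 0 − 10 − 0)/2 = 10/2 = 5.
(Structurally: 1 ring(s) + 4 π bond(s) = 5.)

5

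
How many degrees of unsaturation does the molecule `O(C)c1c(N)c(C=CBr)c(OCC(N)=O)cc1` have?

6

Molecular formula from the SMILES: C11H13BrN2O3.
DoU = (2C + 2 + N − H − X)/2 = (2·11 + 2 + 2 − 13 − 1)/2 = 12/2 = 6.
(Structurally: 1 ring(s) + 5 π bond(s) = 6.)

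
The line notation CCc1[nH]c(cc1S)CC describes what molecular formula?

C8H13NS

Heavy atoms from the SMILES: 8 C, 1 N, 1 S.
Implicit hydrogens by atom environment:
  3 × C (aromatic): no H
  2 × C: 3 H each → 6
  2 × C: 2 H each → 4
  1 × C (aromatic): 1 H
  1 × N (aromatic): 1 H
  1 × S: 1 H
  Total hydrogens = 13.
Molecular formula: C8H13NS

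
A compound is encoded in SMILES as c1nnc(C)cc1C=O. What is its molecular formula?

Heavy atoms from the SMILES: 6 C, 2 N, 1 O.
Implicit hydrogens by atom environment:
  2 × C (aromatic): 1 H each → 2
  2 × C (aromatic): no H
  2 × N (aromatic): no H
  1 × C: 3 H
  1 × C: 1 H
  1 × O: no H
  Total hydrogens = 6.
Molecular formula: C6H6N2O

C6H6N2O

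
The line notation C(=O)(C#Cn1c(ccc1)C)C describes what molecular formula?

Heavy atoms from the SMILES: 9 C, 1 N, 1 O.
Implicit hydrogens by atom environment:
  3 × C (aromatic): 1 H each → 3
  3 × C: no H
  2 × C: 3 H each → 6
  1 × C (aromatic): no H
  1 × N (aromatic): no H
  1 × O: no H
  Total hydrogens = 9.
Molecular formula: C9H9NO

C9H9NO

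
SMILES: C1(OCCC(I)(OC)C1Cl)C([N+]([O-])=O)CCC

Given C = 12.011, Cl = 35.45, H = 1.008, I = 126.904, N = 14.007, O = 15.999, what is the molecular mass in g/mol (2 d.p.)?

377.60

Molecular formula: C10H17ClINO4.
M = 10×12.011 + 1×35.45 + 17×1.008 + 1×126.904 + 1×14.007 + 4×15.999 = 377.60 g/mol.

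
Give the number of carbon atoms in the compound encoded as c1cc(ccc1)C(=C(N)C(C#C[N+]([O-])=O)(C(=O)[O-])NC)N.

The symbol for carbon appears 13 times in the SMILES. Lowercase c denotes aromatic carbon and counts toward C.

13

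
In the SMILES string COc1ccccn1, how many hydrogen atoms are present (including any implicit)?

7

Hydrogens are implicit in SMILES; fill each atom to its normal valence:
  4 × C (aromatic): 1 H each → 4
  1 × C: 3 H
  1 × C (aromatic): no H
  1 × N (aromatic): no H
  1 × O: no H
  Total hydrogens = 7.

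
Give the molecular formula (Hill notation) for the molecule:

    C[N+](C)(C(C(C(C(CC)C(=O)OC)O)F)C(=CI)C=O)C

Heavy atoms from the SMILES: 14 C, 1 F, 1 I, 1 N, 4 O.
Implicit hydrogens by atom environment:
  6 × C: 1 H each → 6
  5 × C: 3 H each → 15
  3 × O: no H
  2 × C: no H
  1 × C: 2 H
  1 × F: no H
  1 × I: no H
  1 × N (charge +1): no H
  1 × O: 1 H
  Total hydrogens = 24.
Net charge +1.
Molecular formula: C14H24FINO4+

C14H24FINO4+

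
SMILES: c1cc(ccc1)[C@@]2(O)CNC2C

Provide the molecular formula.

C10H13NO

Heavy atoms from the SMILES: 10 C, 1 N, 1 O.
Implicit hydrogens by atom environment:
  5 × C (aromatic): 1 H each → 5
  1 × C: 3 H
  1 × C: 2 H
  1 × C: 1 H
  1 × C: no H
  1 × C (aromatic): no H
  1 × N: 1 H
  1 × O: 1 H
  Total hydrogens = 13.
Molecular formula: C10H13NO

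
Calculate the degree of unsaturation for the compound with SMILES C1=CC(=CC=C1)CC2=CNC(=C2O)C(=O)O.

Molecular formula from the SMILES: C12H11NO3.
DoU = (2C + 2 + N − H − X)/2 = (2·12 + 2 + 1 − 11 − 0)/2 = 16/2 = 8.
(Structurally: 2 ring(s) + 6 π bond(s) = 8.)

8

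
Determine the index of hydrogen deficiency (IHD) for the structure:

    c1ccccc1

4

Molecular formula from the SMILES: C6H6.
DoU = (2C + 2 + N − H − X)/2 = (2·6 + 2 + 0 − 6 − 0)/2 = 8/2 = 4.
(Structurally: 1 ring(s) + 3 π bond(s) = 4.)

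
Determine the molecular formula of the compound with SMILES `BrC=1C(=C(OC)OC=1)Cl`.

C5H4BrClO2

Heavy atoms from the SMILES: 1 Br, 5 C, 1 Cl, 2 O.
Implicit hydrogens by atom environment:
  3 × C (aromatic): no H
  1 × Br: no H
  1 × C: 3 H
  1 × C (aromatic): 1 H
  1 × Cl: no H
  1 × O (aromatic): no H
  1 × O: no H
  Total hydrogens = 4.
Molecular formula: C5H4BrClO2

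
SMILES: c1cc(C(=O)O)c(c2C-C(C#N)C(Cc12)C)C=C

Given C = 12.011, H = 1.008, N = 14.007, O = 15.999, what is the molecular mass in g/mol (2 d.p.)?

Molecular formula: C15H15NO2.
M = 15×12.011 + 15×1.008 + 1×14.007 + 2×15.999 = 241.29 g/mol.

241.29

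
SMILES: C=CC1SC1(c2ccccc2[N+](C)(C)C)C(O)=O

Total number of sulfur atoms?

1

The symbol for sulfur appears 1 time in the SMILES.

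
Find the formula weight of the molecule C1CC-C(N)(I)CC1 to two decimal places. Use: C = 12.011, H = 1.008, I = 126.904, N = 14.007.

Molecular formula: C6H12IN.
M = 6×12.011 + 12×1.008 + 1×126.904 + 1×14.007 = 225.07 g/mol.

225.07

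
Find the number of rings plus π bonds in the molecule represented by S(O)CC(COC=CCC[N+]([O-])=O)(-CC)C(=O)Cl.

3

Molecular formula from the SMILES: C10H16ClNO5S.
DoU = (2C + 2 + N − H − X)/2 = (2·10 + 2 + 1 − 16 − 1)/2 = 6/2 = 3.
(Structurally: 0 ring(s) + 3 π bond(s) = 3.)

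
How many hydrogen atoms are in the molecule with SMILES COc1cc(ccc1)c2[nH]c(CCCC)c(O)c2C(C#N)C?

Hydrogens are implicit in SMILES; fill each atom to its normal valence:
  6 × C (aromatic): no H
  4 × C (aromatic): 1 H each → 4
  3 × C: 3 H each → 9
  3 × C: 2 H each → 6
  1 × C: 1 H
  1 × C: no H
  1 × N (aromatic): 1 H
  1 × N: no H
  1 × O: 1 H
  1 × O: no H
  Total hydrogens = 22.

22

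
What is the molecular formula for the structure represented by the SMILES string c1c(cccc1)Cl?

Heavy atoms from the SMILES: 6 C, 1 Cl.
Implicit hydrogens by atom environment:
  5 × C (aromatic): 1 H each → 5
  1 × C (aromatic): no H
  1 × Cl: no H
  Total hydrogens = 5.
Molecular formula: C6H5Cl

C6H5Cl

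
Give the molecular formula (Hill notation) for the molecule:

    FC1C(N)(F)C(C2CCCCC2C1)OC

Heavy atoms from the SMILES: 11 C, 2 F, 1 N, 1 O.
Implicit hydrogens by atom environment:
  5 × C: 2 H each → 10
  4 × C: 1 H each → 4
  2 × F: no H
  1 × C: 3 H
  1 × C: no H
  1 × N: 2 H
  1 × O: no H
  Total hydrogens = 19.
Molecular formula: C11H19F2NO

C11H19F2NO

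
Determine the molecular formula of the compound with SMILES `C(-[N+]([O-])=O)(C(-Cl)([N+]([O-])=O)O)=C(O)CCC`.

C6H9ClN2O6

Heavy atoms from the SMILES: 6 C, 1 Cl, 2 N, 6 O.
Implicit hydrogens by atom environment:
  3 × C: no H
  2 × C: 2 H each → 4
  2 × N (charge +1): no H
  2 × O: 1 H each → 2
  2 × O: no H
  2 × O (charge -1): no H
  1 × C: 3 H
  1 × Cl: no H
  Total hydrogens = 9.
Molecular formula: C6H9ClN2O6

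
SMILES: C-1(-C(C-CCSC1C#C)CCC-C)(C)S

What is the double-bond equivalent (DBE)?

3

Molecular formula from the SMILES: C13H22S2.
DoU = (2C + 2 + N − H − X)/2 = (2·13 + 2 + 0 − 22 − 0)/2 = 6/2 = 3.
(Structurally: 1 ring(s) + 2 π bond(s) = 3.)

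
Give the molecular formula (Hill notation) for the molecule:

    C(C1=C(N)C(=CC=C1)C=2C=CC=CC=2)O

Heavy atoms from the SMILES: 13 C, 1 N, 1 O.
Implicit hydrogens by atom environment:
  8 × C (aromatic): 1 H each → 8
  4 × C (aromatic): no H
  1 × C: 2 H
  1 × N: 2 H
  1 × O: 1 H
  Total hydrogens = 13.
Molecular formula: C13H13NO

C13H13NO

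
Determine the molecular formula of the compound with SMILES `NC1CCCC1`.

Heavy atoms from the SMILES: 5 C, 1 N.
Implicit hydrogens by atom environment:
  4 × C: 2 H each → 8
  1 × C: 1 H
  1 × N: 2 H
  Total hydrogens = 11.
Molecular formula: C5H11N

C5H11N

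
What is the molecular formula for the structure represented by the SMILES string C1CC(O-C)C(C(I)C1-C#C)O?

Heavy atoms from the SMILES: 9 C, 1 I, 2 O.
Implicit hydrogens by atom environment:
  5 × C: 1 H each → 5
  2 × C: 2 H each → 4
  1 × C: 3 H
  1 × C: no H
  1 × I: no H
  1 × O: 1 H
  1 × O: no H
  Total hydrogens = 13.
Molecular formula: C9H13IO2

C9H13IO2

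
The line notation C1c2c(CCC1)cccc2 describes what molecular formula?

C10H12

Heavy atoms from the SMILES: 10 C.
Implicit hydrogens by atom environment:
  4 × C: 2 H each → 8
  4 × C (aromatic): 1 H each → 4
  2 × C (aromatic): no H
  Total hydrogens = 12.
Molecular formula: C10H12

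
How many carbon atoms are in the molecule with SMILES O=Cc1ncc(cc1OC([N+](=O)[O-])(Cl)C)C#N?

The symbol for carbon appears 9 times in the SMILES. Lowercase c denotes aromatic carbon and counts toward C.

9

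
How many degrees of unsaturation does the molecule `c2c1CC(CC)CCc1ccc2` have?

5

Molecular formula from the SMILES: C12H16.
DoU = (2C + 2 + N − H − X)/2 = (2·12 + 2 + 0 − 16 − 0)/2 = 10/2 = 5.
(Structurally: 2 ring(s) + 3 π bond(s) = 5.)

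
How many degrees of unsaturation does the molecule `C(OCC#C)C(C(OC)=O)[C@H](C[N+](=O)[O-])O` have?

Molecular formula from the SMILES: C9H13NO6.
DoU = (2C + 2 + N − H − X)/2 = (2·9 + 2 + 1 − 13 − 0)/2 = 8/2 = 4.
(Structurally: 0 ring(s) + 4 π bond(s) = 4.)

4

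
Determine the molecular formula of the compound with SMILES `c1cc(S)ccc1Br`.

C6H5BrS

Heavy atoms from the SMILES: 1 Br, 6 C, 1 S.
Implicit hydrogens by atom environment:
  4 × C (aromatic): 1 H each → 4
  2 × C (aromatic): no H
  1 × Br: no H
  1 × S: 1 H
  Total hydrogens = 5.
Molecular formula: C6H5BrS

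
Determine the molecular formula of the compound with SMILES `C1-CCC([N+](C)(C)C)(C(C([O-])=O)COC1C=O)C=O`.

Heavy atoms from the SMILES: 13 C, 1 N, 5 O.
Implicit hydrogens by atom environment:
  4 × C: 2 H each → 8
  4 × C: 1 H each → 4
  4 × O: no H
  3 × C: 3 H each → 9
  2 × C: no H
  1 × N (charge +1): no H
  1 × O (charge -1): no H
  Total hydrogens = 21.
Molecular formula: C13H21NO5

C13H21NO5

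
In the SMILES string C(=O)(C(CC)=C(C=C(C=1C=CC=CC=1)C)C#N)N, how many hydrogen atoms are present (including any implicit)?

16

Hydrogens are implicit in SMILES; fill each atom to its normal valence:
  5 × C (aromatic): 1 H each → 5
  5 × C: no H
  2 × C: 3 H each → 6
  1 × C: 2 H
  1 × C: 1 H
  1 × C (aromatic): no H
  1 × N: 2 H
  1 × N: no H
  1 × O: no H
  Total hydrogens = 16.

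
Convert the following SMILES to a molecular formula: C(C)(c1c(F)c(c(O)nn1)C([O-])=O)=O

C7H4FN2O4-

Heavy atoms from the SMILES: 7 C, 1 F, 2 N, 4 O.
Implicit hydrogens by atom environment:
  4 × C (aromatic): no H
  2 × C: no H
  2 × N (aromatic): no H
  2 × O: no H
  1 × C: 3 H
  1 × F: no H
  1 × O: 1 H
  1 × O (charge -1): no H
  Total hydrogens = 4.
Net charge -1.
Molecular formula: C7H4FN2O4-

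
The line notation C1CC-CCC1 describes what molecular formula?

C6H12

Heavy atoms from the SMILES: 6 C.
Implicit hydrogens by atom environment:
  6 × C: 2 H each → 12
  Total hydrogens = 12.
Molecular formula: C6H12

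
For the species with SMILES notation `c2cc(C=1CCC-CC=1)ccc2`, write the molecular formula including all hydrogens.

Heavy atoms from the SMILES: 12 C.
Implicit hydrogens by atom environment:
  5 × C (aromatic): 1 H each → 5
  4 × C: 2 H each → 8
  1 × C: 1 H
  1 × C: no H
  1 × C (aromatic): no H
  Total hydrogens = 14.
Molecular formula: C12H14

C12H14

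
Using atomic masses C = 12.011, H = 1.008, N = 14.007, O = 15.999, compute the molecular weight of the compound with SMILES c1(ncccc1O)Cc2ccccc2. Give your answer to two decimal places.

185.23

Molecular formula: C12H11NO.
M = 12×12.011 + 11×1.008 + 1×14.007 + 1×15.999 = 185.23 g/mol.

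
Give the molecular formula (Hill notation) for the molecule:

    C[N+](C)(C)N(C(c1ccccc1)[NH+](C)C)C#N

Heavy atoms from the SMILES: 13 C, 4 N.
Implicit hydrogens by atom environment:
  5 × C: 3 H each → 15
  5 × C (aromatic): 1 H each → 5
  2 × N: no H
  1 × C: 1 H
  1 × C: no H
  1 × C (aromatic): no H
  1 × N (charge +1): 1 H
  1 × N (charge +1): no H
  Total hydrogens = 22.
Net charge +2.
Molecular formula: [C13H22N4]2+

[C13H22N4]2+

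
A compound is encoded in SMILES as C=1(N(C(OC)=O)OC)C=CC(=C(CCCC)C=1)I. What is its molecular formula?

C13H18INO3

Heavy atoms from the SMILES: 13 C, 1 I, 1 N, 3 O.
Implicit hydrogens by atom environment:
  3 × C: 3 H each → 9
  3 × C: 2 H each → 6
  3 × C (aromatic): 1 H each → 3
  3 × C (aromatic): no H
  3 × O: no H
  1 × C: no H
  1 × I: no H
  1 × N: no H
  Total hydrogens = 18.
Molecular formula: C13H18INO3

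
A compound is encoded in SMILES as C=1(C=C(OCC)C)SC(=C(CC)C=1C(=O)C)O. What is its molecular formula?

Heavy atoms from the SMILES: 13 C, 3 O, 1 S.
Implicit hydrogens by atom environment:
  4 × C: 3 H each → 12
  4 × C (aromatic): no H
  2 × C: 2 H each → 4
  2 × C: no H
  2 × O: no H
  1 × C: 1 H
  1 × O: 1 H
  1 × S (aromatic): no H
  Total hydrogens = 18.
Molecular formula: C13H18O3S

C13H18O3S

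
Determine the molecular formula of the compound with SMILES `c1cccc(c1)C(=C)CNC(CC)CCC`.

Heavy atoms from the SMILES: 15 C, 1 N.
Implicit hydrogens by atom environment:
  5 × C: 2 H each → 10
  5 × C (aromatic): 1 H each → 5
  2 × C: 3 H each → 6
  1 × C: 1 H
  1 × C: no H
  1 × C (aromatic): no H
  1 × N: 1 H
  Total hydrogens = 23.
Molecular formula: C15H23N

C15H23N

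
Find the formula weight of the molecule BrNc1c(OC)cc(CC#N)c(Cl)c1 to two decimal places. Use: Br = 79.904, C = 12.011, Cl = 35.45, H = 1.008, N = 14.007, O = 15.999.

275.53

Molecular formula: C9H8BrClN2O.
M = 1×79.904 + 9×12.011 + 1×35.45 + 8×1.008 + 2×14.007 + 1×15.999 = 275.53 g/mol.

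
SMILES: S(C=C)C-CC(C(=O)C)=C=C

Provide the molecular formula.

Heavy atoms from the SMILES: 9 C, 1 O, 1 S.
Implicit hydrogens by atom environment:
  4 × C: 2 H each → 8
  3 × C: no H
  1 × C: 3 H
  1 × C: 1 H
  1 × O: no H
  1 × S: no H
  Total hydrogens = 12.
Molecular formula: C9H12OS

C9H12OS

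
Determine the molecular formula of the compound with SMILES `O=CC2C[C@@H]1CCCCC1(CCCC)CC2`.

C15H26O

Heavy atoms from the SMILES: 15 C, 1 O.
Implicit hydrogens by atom environment:
  10 × C: 2 H each → 20
  3 × C: 1 H each → 3
  1 × C: 3 H
  1 × C: no H
  1 × O: no H
  Total hydrogens = 26.
Molecular formula: C15H26O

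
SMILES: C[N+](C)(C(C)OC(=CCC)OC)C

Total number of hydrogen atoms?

22

Hydrogens are implicit in SMILES; fill each atom to its normal valence:
  6 × C: 3 H each → 18
  2 × C: 1 H each → 2
  2 × O: no H
  1 × C: 2 H
  1 × C: no H
  1 × N (charge +1): no H
  Total hydrogens = 22.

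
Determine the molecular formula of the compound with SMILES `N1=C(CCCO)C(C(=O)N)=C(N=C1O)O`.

C8H11N3O4

Heavy atoms from the SMILES: 8 C, 3 N, 4 O.
Implicit hydrogens by atom environment:
  4 × C (aromatic): no H
  3 × C: 2 H each → 6
  3 × O: 1 H each → 3
  2 × N (aromatic): no H
  1 × C: no H
  1 × N: 2 H
  1 × O: no H
  Total hydrogens = 11.
Molecular formula: C8H11N3O4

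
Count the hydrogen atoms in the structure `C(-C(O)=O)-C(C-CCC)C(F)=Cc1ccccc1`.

Hydrogens are implicit in SMILES; fill each atom to its normal valence:
  5 × C (aromatic): 1 H each → 5
  4 × C: 2 H each → 8
  2 × C: 1 H each → 2
  2 × C: no H
  1 × C: 3 H
  1 × C (aromatic): no H
  1 × F: no H
  1 × O: 1 H
  1 × O: no H
  Total hydrogens = 19.

19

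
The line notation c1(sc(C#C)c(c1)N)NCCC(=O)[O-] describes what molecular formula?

Heavy atoms from the SMILES: 9 C, 2 N, 2 O, 1 S.
Implicit hydrogens by atom environment:
  3 × C (aromatic): no H
  2 × C: 2 H each → 4
  2 × C: no H
  1 × C (aromatic): 1 H
  1 × C: 1 H
  1 × N: 2 H
  1 × N: 1 H
  1 × O: no H
  1 × O (charge -1): no H
  1 × S (aromatic): no H
  Total hydrogens = 9.
Net charge -1.
Molecular formula: C9H9N2O2S-

C9H9N2O2S-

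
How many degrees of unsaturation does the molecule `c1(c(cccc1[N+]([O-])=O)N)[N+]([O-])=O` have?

6

Molecular formula from the SMILES: C6H5N3O4.
DoU = (2C + 2 + N − H − X)/2 = (2·6 + 2 + 3 − 5 − 0)/2 = 12/2 = 6.
(Structurally: 1 ring(s) + 5 π bond(s) = 6.)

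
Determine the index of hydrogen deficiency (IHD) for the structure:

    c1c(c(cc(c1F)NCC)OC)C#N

Molecular formula from the SMILES: C10H11FN2O.
DoU = (2C + 2 + N − H − X)/2 = (2·10 + 2 + 2 − 11 − 1)/2 = 12/2 = 6.
(Structurally: 1 ring(s) + 5 π bond(s) = 6.)

6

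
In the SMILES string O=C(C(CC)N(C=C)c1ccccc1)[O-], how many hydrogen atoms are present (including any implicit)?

Hydrogens are implicit in SMILES; fill each atom to its normal valence:
  5 × C (aromatic): 1 H each → 5
  2 × C: 2 H each → 4
  2 × C: 1 H each → 2
  1 × C: 3 H
  1 × C: no H
  1 × C (aromatic): no H
  1 × N: no H
  1 × O: no H
  1 × O (charge -1): no H
  Total hydrogens = 14.

14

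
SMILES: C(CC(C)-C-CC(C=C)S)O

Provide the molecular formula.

Heavy atoms from the SMILES: 9 C, 1 O, 1 S.
Implicit hydrogens by atom environment:
  5 × C: 2 H each → 10
  3 × C: 1 H each → 3
  1 × C: 3 H
  1 × O: 1 H
  1 × S: 1 H
  Total hydrogens = 18.
Molecular formula: C9H18OS

C9H18OS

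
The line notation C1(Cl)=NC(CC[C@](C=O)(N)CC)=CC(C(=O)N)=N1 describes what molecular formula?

Heavy atoms from the SMILES: 11 C, 1 Cl, 4 N, 2 O.
Implicit hydrogens by atom environment:
  3 × C: 2 H each → 6
  3 × C (aromatic): no H
  2 × C: no H
  2 × N: 2 H each → 4
  2 × N (aromatic): no H
  2 × O: no H
  1 × C: 3 H
  1 × C (aromatic): 1 H
  1 × C: 1 H
  1 × Cl: no H
  Total hydrogens = 15.
Molecular formula: C11H15ClN4O2

C11H15ClN4O2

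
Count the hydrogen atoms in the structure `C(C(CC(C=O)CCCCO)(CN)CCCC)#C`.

Hydrogens are implicit in SMILES; fill each atom to its normal valence:
  9 × C: 2 H each → 18
  3 × C: 1 H each → 3
  2 × C: no H
  1 × C: 3 H
  1 × N: 2 H
  1 × O: 1 H
  1 × O: no H
  Total hydrogens = 27.

27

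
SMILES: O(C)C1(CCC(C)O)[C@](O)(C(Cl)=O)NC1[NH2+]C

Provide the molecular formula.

C10H20ClN2O4+

Heavy atoms from the SMILES: 10 C, 1 Cl, 2 N, 4 O.
Implicit hydrogens by atom environment:
  3 × C: 3 H each → 9
  3 × C: no H
  2 × C: 2 H each → 4
  2 × C: 1 H each → 2
  2 × O: 1 H each → 2
  2 × O: no H
  1 × Cl: no H
  1 × N (charge +1): 2 H
  1 × N: 1 H
  Total hydrogens = 20.
Net charge +1.
Molecular formula: C10H20ClN2O4+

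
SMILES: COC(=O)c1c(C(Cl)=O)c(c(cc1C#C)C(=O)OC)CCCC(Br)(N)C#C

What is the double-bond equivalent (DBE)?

11

Molecular formula from the SMILES: C19H17BrClNO5.
DoU = (2C + 2 + N − H − X)/2 = (2·19 + 2 + 1 − 17 − 2)/2 = 22/2 = 11.
(Structurally: 1 ring(s) + 10 π bond(s) = 11.)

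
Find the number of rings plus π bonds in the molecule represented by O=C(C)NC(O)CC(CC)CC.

Molecular formula from the SMILES: C9H19NO2.
DoU = (2C + 2 + N − H − X)/2 = (2·9 + 2 + 1 − 19 − 0)/2 = 2/2 = 1.
(Structurally: 0 ring(s) + 1 π bond(s) = 1.)

1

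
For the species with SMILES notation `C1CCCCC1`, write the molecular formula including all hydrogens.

Heavy atoms from the SMILES: 6 C.
Implicit hydrogens by atom environment:
  6 × C: 2 H each → 12
  Total hydrogens = 12.
Molecular formula: C6H12

C6H12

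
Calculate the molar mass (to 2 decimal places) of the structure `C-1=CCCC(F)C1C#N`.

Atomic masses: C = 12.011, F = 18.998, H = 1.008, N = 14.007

Molecular formula: C7H8FN.
M = 7×12.011 + 1×18.998 + 8×1.008 + 1×14.007 = 125.15 g/mol.

125.15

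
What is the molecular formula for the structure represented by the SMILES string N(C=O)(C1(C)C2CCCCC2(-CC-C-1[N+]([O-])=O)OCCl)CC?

Heavy atoms from the SMILES: 15 C, 1 Cl, 2 N, 4 O.
Implicit hydrogens by atom environment:
  8 × C: 2 H each → 16
  3 × C: 1 H each → 3
  3 × O: no H
  2 × C: 3 H each → 6
  2 × C: no H
  1 × Cl: no H
  1 × N (charge +1): no H
  1 × N: no H
  1 × O (charge -1): no H
  Total hydrogens = 25.
Molecular formula: C15H25ClN2O4

C15H25ClN2O4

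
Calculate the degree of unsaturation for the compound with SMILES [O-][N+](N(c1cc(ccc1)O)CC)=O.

Molecular formula from the SMILES: C8H10N2O3.
DoU = (2C + 2 + N − H − X)/2 = (2·8 + 2 + 2 − 10 − 0)/2 = 10/2 = 5.
(Structurally: 1 ring(s) + 4 π bond(s) = 5.)

5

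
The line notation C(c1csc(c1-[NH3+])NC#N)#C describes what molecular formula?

Heavy atoms from the SMILES: 7 C, 3 N, 1 S.
Implicit hydrogens by atom environment:
  3 × C (aromatic): no H
  2 × C: no H
  1 × C (aromatic): 1 H
  1 × C: 1 H
  1 × N (charge +1): 3 H
  1 × N: 1 H
  1 × N: no H
  1 × S (aromatic): no H
  Total hydrogens = 6.
Net charge +1.
Molecular formula: C7H6N3S+

C7H6N3S+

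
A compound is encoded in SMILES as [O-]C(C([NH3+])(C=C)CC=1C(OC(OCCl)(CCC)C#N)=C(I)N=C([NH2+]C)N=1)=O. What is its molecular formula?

C16H22ClIN5O4+

Heavy atoms from the SMILES: 16 C, 1 Cl, 1 I, 5 N, 4 O.
Implicit hydrogens by atom environment:
  5 × C: 2 H each → 10
  4 × C (aromatic): no H
  4 × C: no H
  3 × O: no H
  2 × C: 3 H each → 6
  2 × N (aromatic): no H
  1 × C: 1 H
  1 × Cl: no H
  1 × I: no H
  1 × N (charge +1): 3 H
  1 × N (charge +1): 2 H
  1 × N: no H
  1 × O (charge -1): no H
  Total hydrogens = 22.
Net charge +1.
Molecular formula: C16H22ClIN5O4+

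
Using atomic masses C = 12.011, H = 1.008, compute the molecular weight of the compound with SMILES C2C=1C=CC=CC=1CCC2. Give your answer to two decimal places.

Molecular formula: C10H12.
M = 10×12.011 + 12×1.008 = 132.21 g/mol.

132.21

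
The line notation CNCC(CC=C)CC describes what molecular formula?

C8H17N

Heavy atoms from the SMILES: 8 C, 1 N.
Implicit hydrogens by atom environment:
  4 × C: 2 H each → 8
  2 × C: 3 H each → 6
  2 × C: 1 H each → 2
  1 × N: 1 H
  Total hydrogens = 17.
Molecular formula: C8H17N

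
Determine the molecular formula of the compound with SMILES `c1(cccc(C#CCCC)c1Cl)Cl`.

C11H10Cl2

Heavy atoms from the SMILES: 11 C, 2 Cl.
Implicit hydrogens by atom environment:
  3 × C (aromatic): 1 H each → 3
  3 × C (aromatic): no H
  2 × C: 2 H each → 4
  2 × C: no H
  2 × Cl: no H
  1 × C: 3 H
  Total hydrogens = 10.
Molecular formula: C11H10Cl2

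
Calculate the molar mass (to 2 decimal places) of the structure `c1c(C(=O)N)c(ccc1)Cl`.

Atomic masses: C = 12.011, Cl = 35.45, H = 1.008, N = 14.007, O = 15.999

155.58

Molecular formula: C7H6ClNO.
M = 7×12.011 + 1×35.45 + 6×1.008 + 1×14.007 + 1×15.999 = 155.58 g/mol.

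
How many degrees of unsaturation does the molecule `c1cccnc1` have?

4

Molecular formula from the SMILES: C5H5N.
DoU = (2C + 2 + N − H − X)/2 = (2·5 + 2 + 1 − 5 − 0)/2 = 8/2 = 4.
(Structurally: 1 ring(s) + 3 π bond(s) = 4.)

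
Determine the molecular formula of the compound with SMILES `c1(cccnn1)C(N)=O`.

Heavy atoms from the SMILES: 5 C, 3 N, 1 O.
Implicit hydrogens by atom environment:
  3 × C (aromatic): 1 H each → 3
  2 × N (aromatic): no H
  1 × C (aromatic): no H
  1 × C: no H
  1 × N: 2 H
  1 × O: no H
  Total hydrogens = 5.
Molecular formula: C5H5N3O

C5H5N3O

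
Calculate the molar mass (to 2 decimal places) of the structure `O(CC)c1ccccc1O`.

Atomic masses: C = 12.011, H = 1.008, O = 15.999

138.17

Molecular formula: C8H10O2.
M = 8×12.011 + 10×1.008 + 2×15.999 = 138.17 g/mol.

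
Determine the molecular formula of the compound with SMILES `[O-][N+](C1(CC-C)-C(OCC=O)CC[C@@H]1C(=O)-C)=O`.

C12H19NO5

Heavy atoms from the SMILES: 12 C, 1 N, 5 O.
Implicit hydrogens by atom environment:
  5 × C: 2 H each → 10
  4 × O: no H
  3 × C: 1 H each → 3
  2 × C: 3 H each → 6
  2 × C: no H
  1 × N (charge +1): no H
  1 × O (charge -1): no H
  Total hydrogens = 19.
Molecular formula: C12H19NO5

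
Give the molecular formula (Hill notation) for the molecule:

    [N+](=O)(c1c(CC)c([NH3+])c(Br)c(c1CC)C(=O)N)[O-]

C11H15BrN3O3+

Heavy atoms from the SMILES: 1 Br, 11 C, 3 N, 3 O.
Implicit hydrogens by atom environment:
  6 × C (aromatic): no H
  2 × C: 3 H each → 6
  2 × C: 2 H each → 4
  2 × O: no H
  1 × Br: no H
  1 × C: no H
  1 × N (charge +1): 3 H
  1 × N: 2 H
  1 × N (charge +1): no H
  1 × O (charge -1): no H
  Total hydrogens = 15.
Net charge +1.
Molecular formula: C11H15BrN3O3+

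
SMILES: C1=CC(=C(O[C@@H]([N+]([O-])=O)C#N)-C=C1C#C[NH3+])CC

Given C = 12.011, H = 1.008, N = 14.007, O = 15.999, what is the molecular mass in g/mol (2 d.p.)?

246.25

Molecular formula: C12H12N3O3+.
M = 12×12.011 + 12×1.008 + 3×14.007 + 3×15.999 = 246.25 g/mol.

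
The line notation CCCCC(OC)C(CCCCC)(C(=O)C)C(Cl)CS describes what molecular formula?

Heavy atoms from the SMILES: 16 C, 1 Cl, 2 O, 1 S.
Implicit hydrogens by atom environment:
  8 × C: 2 H each → 16
  4 × C: 3 H each → 12
  2 × C: 1 H each → 2
  2 × C: no H
  2 × O: no H
  1 × Cl: no H
  1 × S: 1 H
  Total hydrogens = 31.
Molecular formula: C16H31ClO2S

C16H31ClO2S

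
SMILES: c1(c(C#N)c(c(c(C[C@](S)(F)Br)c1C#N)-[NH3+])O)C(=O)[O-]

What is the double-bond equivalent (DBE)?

Molecular formula from the SMILES: C11H7BrFN3O3S.
DoU = (2C + 2 + N − H − X)/2 = (2·11 + 2 + 3 − 7 − 2)/2 = 18/2 = 9.
(Structurally: 1 ring(s) + 8 π bond(s) = 9.)

9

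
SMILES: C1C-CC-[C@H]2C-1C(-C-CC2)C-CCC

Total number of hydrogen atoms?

Hydrogens are implicit in SMILES; fill each atom to its normal valence:
  10 × C: 2 H each → 20
  3 × C: 1 H each → 3
  1 × C: 3 H
  Total hydrogens = 26.

26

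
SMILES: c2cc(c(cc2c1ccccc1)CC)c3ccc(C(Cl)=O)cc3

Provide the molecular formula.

C21H17ClO

Heavy atoms from the SMILES: 21 C, 1 Cl, 1 O.
Implicit hydrogens by atom environment:
  12 × C (aromatic): 1 H each → 12
  6 × C (aromatic): no H
  1 × C: 3 H
  1 × C: 2 H
  1 × C: no H
  1 × Cl: no H
  1 × O: no H
  Total hydrogens = 17.
Molecular formula: C21H17ClO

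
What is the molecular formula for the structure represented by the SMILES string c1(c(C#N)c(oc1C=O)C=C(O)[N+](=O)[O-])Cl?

C8H3ClN2O5

Heavy atoms from the SMILES: 8 C, 1 Cl, 2 N, 5 O.
Implicit hydrogens by atom environment:
  4 × C (aromatic): no H
  2 × C: 1 H each → 2
  2 × C: no H
  2 × O: no H
  1 × Cl: no H
  1 × N: no H
  1 × N (charge +1): no H
  1 × O: 1 H
  1 × O (aromatic): no H
  1 × O (charge -1): no H
  Total hydrogens = 3.
Molecular formula: C8H3ClN2O5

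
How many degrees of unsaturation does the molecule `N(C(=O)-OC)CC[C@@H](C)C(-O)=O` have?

2

Molecular formula from the SMILES: C7H13NO4.
DoU = (2C + 2 + N − H − X)/2 = (2·7 + 2 + 1 − 13 − 0)/2 = 4/2 = 2.
(Structurally: 0 ring(s) + 2 π bond(s) = 2.)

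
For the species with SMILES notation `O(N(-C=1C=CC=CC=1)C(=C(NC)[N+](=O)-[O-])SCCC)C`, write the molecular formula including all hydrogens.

C13H19N3O3S

Heavy atoms from the SMILES: 13 C, 3 N, 3 O, 1 S.
Implicit hydrogens by atom environment:
  5 × C (aromatic): 1 H each → 5
  3 × C: 3 H each → 9
  2 × C: 2 H each → 4
  2 × C: no H
  2 × O: no H
  1 × C (aromatic): no H
  1 × N: 1 H
  1 × N: no H
  1 × N (charge +1): no H
  1 × O (charge -1): no H
  1 × S: no H
  Total hydrogens = 19.
Molecular formula: C13H19N3O3S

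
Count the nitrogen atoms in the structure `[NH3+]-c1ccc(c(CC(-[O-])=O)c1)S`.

The symbol for nitrogen appears 1 time in the SMILES.

1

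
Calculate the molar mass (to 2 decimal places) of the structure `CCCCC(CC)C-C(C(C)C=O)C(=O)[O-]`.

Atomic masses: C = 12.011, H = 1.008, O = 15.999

227.32

Molecular formula: C13H23O3-.
M = 13×12.011 + 23×1.008 + 3×15.999 = 227.32 g/mol.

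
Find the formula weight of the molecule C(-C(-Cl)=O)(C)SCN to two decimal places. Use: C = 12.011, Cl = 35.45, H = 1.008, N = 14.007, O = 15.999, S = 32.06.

Molecular formula: C4H8ClNOS.
M = 4×12.011 + 1×35.45 + 8×1.008 + 1×14.007 + 1×15.999 + 1×32.06 = 153.62 g/mol.

153.62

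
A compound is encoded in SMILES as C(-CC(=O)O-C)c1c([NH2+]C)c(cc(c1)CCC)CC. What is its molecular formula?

Heavy atoms from the SMILES: 16 C, 1 N, 2 O.
Implicit hydrogens by atom environment:
  5 × C: 2 H each → 10
  4 × C: 3 H each → 12
  4 × C (aromatic): no H
  2 × C (aromatic): 1 H each → 2
  2 × O: no H
  1 × C: no H
  1 × N (charge +1): 2 H
  Total hydrogens = 26.
Net charge +1.
Molecular formula: C16H26NO2+

C16H26NO2+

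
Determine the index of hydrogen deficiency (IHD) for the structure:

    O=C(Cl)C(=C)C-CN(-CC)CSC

2

Molecular formula from the SMILES: C9H16ClNOS.
DoU = (2C + 2 + N − H − X)/2 = (2·9 + 2 + 1 − 16 − 1)/2 = 4/2 = 2.
(Structurally: 0 ring(s) + 2 π bond(s) = 2.)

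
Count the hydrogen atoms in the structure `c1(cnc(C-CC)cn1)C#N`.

9

Hydrogens are implicit in SMILES; fill each atom to its normal valence:
  2 × C: 2 H each → 4
  2 × C (aromatic): 1 H each → 2
  2 × C (aromatic): no H
  2 × N (aromatic): no H
  1 × C: 3 H
  1 × C: no H
  1 × N: no H
  Total hydrogens = 9.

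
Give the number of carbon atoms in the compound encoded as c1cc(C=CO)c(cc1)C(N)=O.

9

The symbol for carbon appears 9 times in the SMILES. Lowercase c denotes aromatic carbon and counts toward C.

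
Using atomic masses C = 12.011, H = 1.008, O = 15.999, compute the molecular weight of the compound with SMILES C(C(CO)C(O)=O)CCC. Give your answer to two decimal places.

Molecular formula: C7H14O3.
M = 7×12.011 + 14×1.008 + 3×15.999 = 146.19 g/mol.

146.19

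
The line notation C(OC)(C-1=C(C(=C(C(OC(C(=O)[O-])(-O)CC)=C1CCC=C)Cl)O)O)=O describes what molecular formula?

C16H18ClO8-

Heavy atoms from the SMILES: 16 C, 1 Cl, 8 O.
Implicit hydrogens by atom environment:
  6 × C (aromatic): no H
  4 × C: 2 H each → 8
  4 × O: no H
  3 × C: no H
  3 × O: 1 H each → 3
  2 × C: 3 H each → 6
  1 × C: 1 H
  1 × Cl: no H
  1 × O (charge -1): no H
  Total hydrogens = 18.
Net charge -1.
Molecular formula: C16H18ClO8-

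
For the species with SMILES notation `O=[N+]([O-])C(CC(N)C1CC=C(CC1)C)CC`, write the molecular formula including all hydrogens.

C12H22N2O2

Heavy atoms from the SMILES: 12 C, 2 N, 2 O.
Implicit hydrogens by atom environment:
  5 × C: 2 H each → 10
  4 × C: 1 H each → 4
  2 × C: 3 H each → 6
  1 × C: no H
  1 × N: 2 H
  1 × N (charge +1): no H
  1 × O: no H
  1 × O (charge -1): no H
  Total hydrogens = 22.
Molecular formula: C12H22N2O2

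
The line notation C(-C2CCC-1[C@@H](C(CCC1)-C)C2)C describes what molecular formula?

Heavy atoms from the SMILES: 13 C.
Implicit hydrogens by atom environment:
  7 × C: 2 H each → 14
  4 × C: 1 H each → 4
  2 × C: 3 H each → 6
  Total hydrogens = 24.
Molecular formula: C13H24

C13H24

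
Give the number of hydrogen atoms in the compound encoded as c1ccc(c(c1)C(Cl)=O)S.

Hydrogens are implicit in SMILES; fill each atom to its normal valence:
  4 × C (aromatic): 1 H each → 4
  2 × C (aromatic): no H
  1 × C: no H
  1 × Cl: no H
  1 × O: no H
  1 × S: 1 H
  Total hydrogens = 5.

5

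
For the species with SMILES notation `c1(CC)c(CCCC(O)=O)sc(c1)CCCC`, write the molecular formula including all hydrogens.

C14H22O2S

Heavy atoms from the SMILES: 14 C, 2 O, 1 S.
Implicit hydrogens by atom environment:
  7 × C: 2 H each → 14
  3 × C (aromatic): no H
  2 × C: 3 H each → 6
  1 × C (aromatic): 1 H
  1 × C: no H
  1 × O: 1 H
  1 × O: no H
  1 × S (aromatic): no H
  Total hydrogens = 22.
Molecular formula: C14H22O2S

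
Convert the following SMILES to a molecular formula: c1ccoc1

C4H4O

Heavy atoms from the SMILES: 4 C, 1 O.
Implicit hydrogens by atom environment:
  4 × C (aromatic): 1 H each → 4
  1 × O (aromatic): no H
  Total hydrogens = 4.
Molecular formula: C4H4O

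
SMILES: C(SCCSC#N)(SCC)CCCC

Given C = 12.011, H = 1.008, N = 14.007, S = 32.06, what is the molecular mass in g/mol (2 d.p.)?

249.45

Molecular formula: C10H19NS3.
M = 10×12.011 + 19×1.008 + 1×14.007 + 3×32.06 = 249.45 g/mol.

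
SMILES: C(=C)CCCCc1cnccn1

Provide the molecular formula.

Heavy atoms from the SMILES: 10 C, 2 N.
Implicit hydrogens by atom environment:
  5 × C: 2 H each → 10
  3 × C (aromatic): 1 H each → 3
  2 × N (aromatic): no H
  1 × C: 1 H
  1 × C (aromatic): no H
  Total hydrogens = 14.
Molecular formula: C10H14N2

C10H14N2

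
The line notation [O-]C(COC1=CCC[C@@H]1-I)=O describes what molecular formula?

Heavy atoms from the SMILES: 7 C, 1 I, 3 O.
Implicit hydrogens by atom environment:
  3 × C: 2 H each → 6
  2 × C: 1 H each → 2
  2 × C: no H
  2 × O: no H
  1 × I: no H
  1 × O (charge -1): no H
  Total hydrogens = 8.
Net charge -1.
Molecular formula: C7H8IO3-

C7H8IO3-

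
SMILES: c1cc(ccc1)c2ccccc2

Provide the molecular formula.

Heavy atoms from the SMILES: 12 C.
Implicit hydrogens by atom environment:
  10 × C (aromatic): 1 H each → 10
  2 × C (aromatic): no H
  Total hydrogens = 10.
Molecular formula: C12H10

C12H10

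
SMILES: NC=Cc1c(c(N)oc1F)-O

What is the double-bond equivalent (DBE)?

Molecular formula from the SMILES: C6H7FN2O2.
DoU = (2C + 2 + N − H − X)/2 = (2·6 + 2 + 2 − 7 − 1)/2 = 8/2 = 4.
(Structurally: 1 ring(s) + 3 π bond(s) = 4.)

4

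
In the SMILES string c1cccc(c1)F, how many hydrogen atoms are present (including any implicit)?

Hydrogens are implicit in SMILES; fill each atom to its normal valence:
  5 × C (aromatic): 1 H each → 5
  1 × C (aromatic): no H
  1 × F: no H
  Total hydrogens = 5.

5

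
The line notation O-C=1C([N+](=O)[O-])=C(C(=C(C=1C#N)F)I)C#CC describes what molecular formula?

C10H4FIN2O3

Heavy atoms from the SMILES: 10 C, 1 F, 1 I, 2 N, 3 O.
Implicit hydrogens by atom environment:
  6 × C (aromatic): no H
  3 × C: no H
  1 × C: 3 H
  1 × F: no H
  1 × I: no H
  1 × N: no H
  1 × N (charge +1): no H
  1 × O: 1 H
  1 × O: no H
  1 × O (charge -1): no H
  Total hydrogens = 4.
Molecular formula: C10H4FIN2O3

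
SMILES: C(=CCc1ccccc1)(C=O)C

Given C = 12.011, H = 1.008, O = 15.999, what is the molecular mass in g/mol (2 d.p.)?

Molecular formula: C11H12O.
M = 11×12.011 + 12×1.008 + 1×15.999 = 160.22 g/mol.

160.22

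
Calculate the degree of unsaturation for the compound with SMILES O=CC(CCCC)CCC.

1

Molecular formula from the SMILES: C9H18O.
DoU = (2C + 2 + N − H − X)/2 = (2·9 + 2 + 0 − 18 − 0)/2 = 2/2 = 1.
(Structurally: 0 ring(s) + 1 π bond(s) = 1.)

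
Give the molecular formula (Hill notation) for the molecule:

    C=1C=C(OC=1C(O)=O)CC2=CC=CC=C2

C12H10O3

Heavy atoms from the SMILES: 12 C, 3 O.
Implicit hydrogens by atom environment:
  7 × C (aromatic): 1 H each → 7
  3 × C (aromatic): no H
  1 × C: 2 H
  1 × C: no H
  1 × O: 1 H
  1 × O (aromatic): no H
  1 × O: no H
  Total hydrogens = 10.
Molecular formula: C12H10O3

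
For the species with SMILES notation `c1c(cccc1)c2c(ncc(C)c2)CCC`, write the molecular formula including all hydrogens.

Heavy atoms from the SMILES: 15 C, 1 N.
Implicit hydrogens by atom environment:
  7 × C (aromatic): 1 H each → 7
  4 × C (aromatic): no H
  2 × C: 3 H each → 6
  2 × C: 2 H each → 4
  1 × N (aromatic): no H
  Total hydrogens = 17.
Molecular formula: C15H17N

C15H17N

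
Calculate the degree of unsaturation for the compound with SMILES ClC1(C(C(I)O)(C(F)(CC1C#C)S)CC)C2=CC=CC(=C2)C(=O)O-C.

8

Molecular formula from the SMILES: C18H19ClFIO3S.
DoU = (2C + 2 + N − H − X)/2 = (2·18 + 2 + 0 − 19 − 3)/2 = 16/2 = 8.
(Structurally: 2 ring(s) + 6 π bond(s) = 8.)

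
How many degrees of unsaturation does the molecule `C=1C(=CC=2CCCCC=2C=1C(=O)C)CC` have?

6

Molecular formula from the SMILES: C14H18O.
DoU = (2C + 2 + N − H − X)/2 = (2·14 + 2 + 0 − 18 − 0)/2 = 12/2 = 6.
(Structurally: 2 ring(s) + 4 π bond(s) = 6.)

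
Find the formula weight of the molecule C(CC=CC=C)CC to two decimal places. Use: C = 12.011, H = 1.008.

Molecular formula: C8H14.
M = 8×12.011 + 14×1.008 = 110.20 g/mol.

110.20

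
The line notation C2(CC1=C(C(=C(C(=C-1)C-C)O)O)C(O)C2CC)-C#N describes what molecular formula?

C15H19NO3

Heavy atoms from the SMILES: 15 C, 1 N, 3 O.
Implicit hydrogens by atom environment:
  5 × C (aromatic): no H
  3 × C: 2 H each → 6
  3 × C: 1 H each → 3
  3 × O: 1 H each → 3
  2 × C: 3 H each → 6
  1 × C (aromatic): 1 H
  1 × C: no H
  1 × N: no H
  Total hydrogens = 19.
Molecular formula: C15H19NO3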